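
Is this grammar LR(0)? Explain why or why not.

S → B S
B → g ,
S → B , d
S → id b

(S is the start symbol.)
Augment with S' → S and build the canonical LR(0) collection (I0 = CLOSURE({[S' → . S]}), then GOTO on every symbol after a dot until no new states appear). It has 10 states:
  I0: { [B → . g ,], [S → . B , d], [S → . B S], [S → . id b], [S' → . S] }  — shift
  I1: { [B → . g ,], [S → . B , d], [S → . B S], [S → . id b], [S → B . , d], [S → B . S] }  — shift
  I2: { [S' → S .] }  — accept
  I3: { [B → g . ,] }  — shift
  I4: { [S → id . b] }  — shift
  I5: { [S → id b .] }  — reduce
  I6: { [B → g , .] }  — reduce
  I7: { [S → B , . d] }  — shift
  I8: { [S → B S .] }  — reduce
  I9: { [S → B , d .] }  — reduce

Every state is either a pure shift/goto state or contains exactly one complete item and nothing to shift — no conflicts. The grammar is LR(0).

Answer: Yes, the grammar is LR(0)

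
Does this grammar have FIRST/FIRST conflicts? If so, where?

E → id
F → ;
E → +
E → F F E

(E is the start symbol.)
No FIRST/FIRST conflicts.

A FIRST/FIRST conflict occurs when two productions N → α and N → β for the same non-terminal have FIRST(α) ∩ FIRST(β) ≠ ∅ (with ε ∈ FIRST of a nullable right-hand side, so two nullable alternatives also conflict).

FIRST sets of the non-terminals at (or reachable through a nullable prefix from) the front of some alternative:
  FIRST(F) = { ';' }

Productions for E:
  E → id: FIRST = { 'id' }
  E → +: FIRST = { '+' }
  E → F F E: FIRST = { ';' }
F has only one production, so no FIRST/FIRST conflict is possible there.

All alternatives of each non-terminal have pairwise disjoint FIRST sets.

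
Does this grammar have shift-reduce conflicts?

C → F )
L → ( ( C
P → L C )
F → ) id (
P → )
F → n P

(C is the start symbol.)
No shift-reduce conflicts

A shift-reduce conflict occurs when an LR(0) state has both:
  - a complete (reduce) item [A → α .] (dot at the end), and
  - a shift item [B → β . c γ] (dot before a terminal).

Augment with C' → C and build the canonical LR(0) collection (I0 = CLOSURE({[C' → . C]}), then GOTO on every symbol after a dot until no new states appear). It has 16 states:
  I0: { [C → . F )], [C' → . C], [F → . ) id (], [F → . n P] }  — shift
  I1: { [F → ) . id (] }  — shift
  I2: { [C' → C .] }  — accept
  I3: { [C → F . )] }  — shift
  I4: { [F → n . P], [L → . ( ( C], [P → . )], [P → . L C )] }  — shift
  I5: { [L → ( . ( C] }  — shift
  I6: { [P → ) .] }  — reduce
  I7: { [C → . F )], [F → . ) id (], [F → . n P], [P → L . C )] }  — shift
  I8: { [F → n P .] }  — reduce
  I9: { [P → L C . )] }  — shift
  I10: { [P → L C ) .] }  — reduce
  I11: { [C → . F )], [F → . ) id (], [F → . n P], [L → ( ( . C] }  — shift
  I12: { [L → ( ( C .] }  — reduce
  I13: { [C → F ) .] }  — reduce
  I14: { [F → ) id . (] }  — shift
  I15: { [F → ) id ( .] }  — reduce

No state contains both a complete item and a shift item.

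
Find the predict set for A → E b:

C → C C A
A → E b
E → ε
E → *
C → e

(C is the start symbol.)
{ '*', 'b' }

PREDICT(A → E b) = (FIRST(RHS) \ {ε}) ∪ (FOLLOW(A) if ε ∈ FIRST(RHS), i.e. RHS ⇒* ε)
FIRST(E) = { '*', ε }
FIRST(E b) = { '*', 'b' }
ε ∉ FIRST(E b), so FOLLOW(A) is not added.
PREDICT(A → E b) = { '*', 'b' }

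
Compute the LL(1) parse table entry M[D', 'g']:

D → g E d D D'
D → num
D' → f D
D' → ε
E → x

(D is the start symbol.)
To find M[D', 'g'], we find productions for D' where 'g' is in the predict set (PREDICT(N → α) = (FIRST(α) \ {ε}) ∪ (FOLLOW(N) if α ⇒* ε)).

Relevant sets:
  FOLLOW(D') = { $, 'f' }

D' → f D: PREDICT = { 'f' }
D' → ε: PREDICT = { $, 'f' }

M[D', 'g'] is empty (no production applies)

Answer: Empty (error entry)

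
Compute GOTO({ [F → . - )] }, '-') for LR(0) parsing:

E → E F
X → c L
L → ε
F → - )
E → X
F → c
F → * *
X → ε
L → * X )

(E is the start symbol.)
GOTO(I, '-') = CLOSURE({ [A → αX.β] : [A → α.Xβ] ∈ I, X = '-' })

Items with dot before '-', with the dot advanced:
  [F → . - )] → [F → - . )]
Closure adds nothing (no advanced item has the dot before a non-terminal).

GOTO = { [F → - . )] }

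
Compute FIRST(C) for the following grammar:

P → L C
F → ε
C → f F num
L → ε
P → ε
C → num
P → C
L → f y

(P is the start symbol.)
To compute FIRST(C), examine every production with C on the left-hand side, reading each right-hand side left to right until a non-nullable symbol is reached.

From C → f F num:
  - f is a terminal: add 'f' and stop
From C → num:
  - num is a terminal: add 'num' and stop

Collecting: FIRST(C) = { 'f', 'num' }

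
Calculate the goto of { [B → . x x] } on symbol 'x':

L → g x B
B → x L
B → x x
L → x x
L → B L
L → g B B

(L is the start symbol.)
{ [B → x . x] }

GOTO(I, 'x') = CLOSURE({ [A → αX.β] : [A → α.Xβ] ∈ I, X = 'x' })

Items with dot before 'x', with the dot advanced:
  [B → . x x] → [B → x . x]
Closure adds nothing (no advanced item has the dot before a non-terminal).

GOTO = { [B → x . x] }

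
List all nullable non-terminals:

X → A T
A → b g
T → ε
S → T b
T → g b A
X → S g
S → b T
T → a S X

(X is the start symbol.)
ε-productions: T → ε
So T is immediately nullable.
No further non-terminal can be added: every production for the remaining non-terminals contains a terminal or a non-nullable non-terminal.
Nullable = { 'T' }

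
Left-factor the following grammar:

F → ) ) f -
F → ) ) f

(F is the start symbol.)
F → ) ) f F'
F' → -
F' → ε

Left-factoring transforms A → αβ₁ | αβ₂ into A → αA' and A' → β₁ | β₂
(α is the longest common prefix among the alternatives). Repeat until
no nonterminal has two alternatives with a common prefix.

Round 1: F has alternatives sharing prefix ') ) f'. Introduce F': F → ) ) f F'
  Add: F' → -
  Add: F' → ε

No remaining common prefixes — done.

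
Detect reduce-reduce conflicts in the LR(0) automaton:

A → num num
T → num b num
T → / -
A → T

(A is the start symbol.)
No reduce-reduce conflicts

A reduce-reduce conflict occurs when an LR(0) state has two complete items [A → α .] and [B → β .] — both call for a reduction, and with no lookahead the parser cannot choose between them.

Augment with A' → A and build the canonical LR(0) collection (I0 = CLOSURE({[A' → . A]}), then GOTO on every symbol after a dot until no new states appear). It has 9 states:
  I0: { [A → . T], [A → . num num], [A' → . A], [T → . / -], [T → . num b num] }  — shift
  I1: { [T → / . -] }  — shift
  I2: { [A' → A .] }  — accept
  I3: { [A → T .] }  — reduce
  I4: { [A → num . num], [T → num . b num] }  — shift
  I5: { [T → num b . num] }  — shift
  I6: { [A → num num .] }  — reduce
  I7: { [T → num b num .] }  — reduce
  I8: { [T → / - .] }  — reduce

No state contains more than one complete item.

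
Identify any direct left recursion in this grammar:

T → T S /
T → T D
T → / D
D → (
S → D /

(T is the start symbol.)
Yes, T is left-recursive

T → T S /: LEFT RECURSIVE (starts with T)
T → T D: LEFT RECURSIVE (starts with T)
T → / D: starts with '/'
D → (: starts with '('
S → D /: starts with D

The grammar has direct left recursion on: T.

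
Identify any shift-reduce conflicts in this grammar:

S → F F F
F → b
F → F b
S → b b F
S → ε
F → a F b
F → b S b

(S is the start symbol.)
Yes — I0: [S → .] vs [F → . a F b]; I4: [F → b .] vs [F → . a F b]; I6: [F → b .] vs [F → . a F b]; I7: [S → b b F .] vs [F → F . b]; I9: [F → F b .] vs [F → . a F b]; I10: [S → F F F .] vs [F → F . b]; I14: [F → b .] vs [F → . a F b]

A shift-reduce conflict occurs when an LR(0) state has both:
  - a complete (reduce) item [A → α .] (dot at the end), and
  - a shift item [B → β . c γ] (dot before a terminal).

Augment with S' → S and build the canonical LR(0) collection (I0 = CLOSURE({[S' → . S]}), then GOTO on every symbol after a dot until no new states appear). It has 16 states:
  I0: { [F → . F b], [F → . a F b], [F → . b S b], [F → . b], [S → . F F F], [S → . b b F], [S → .], [S' → . S] }  — shift, reduce
  I1: { [F → . F b], [F → . a F b], [F → . b S b], [F → . b], [F → F . b], [S → F . F F] }  — shift
  I2: { [S' → S .] }  — accept
  I3: { [F → . F b], [F → . a F b], [F → . b S b], [F → . b], [F → a . F b] }  — shift
  I4: { [F → . F b], [F → . a F b], [F → . b S b], [F → . b], [F → b . S b], [F → b .], [S → . F F F], [S → . b b F], [S → .], [S → b . b F] }  — shift, 2 reduces
  I5: { [F → b S . b] }  — shift
  I6: { [F → . F b], [F → . a F b], [F → . b S b], [F → . b], [F → b . S b], [F → b .], [S → . F F F], [S → . b b F], [S → .], [S → b . b F], [S → b b . F] }  — shift, 2 reduces
  I7: { [F → . F b], [F → . a F b], [F → . b S b], [F → . b], [F → F . b], [S → F . F F], [S → b b F .] }  — shift, reduce
  I8: { [F → . F b], [F → . a F b], [F → . b S b], [F → . b], [F → F . b], [S → F F . F] }  — shift
  I9: { [F → . F b], [F → . a F b], [F → . b S b], [F → . b], [F → F b .], [F → b . S b], [F → b .], [S → . F F F], [S → . b b F], [S → .] }  — shift, 3 reduces
  I10: { [F → F . b], [S → F F F .] }  — shift, reduce
  I11: { [F → F b .] }  — reduce
  I12: { [F → b S b .] }  — reduce
  I13: { [F → F . b], [F → a F . b] }  — shift
  I14: { [F → . F b], [F → . a F b], [F → . b S b], [F → . b], [F → b . S b], [F → b .], [S → . F F F], [S → . b b F], [S → .] }  — shift, 2 reduces
  I15: { [F → F b .], [F → a F b .] }  — 2 reduces

I0 contains reduce item [S → .] and shift items [F → . a F b], [F → . b], [F → . b S b], [S → . b b F] — shift-reduce conflict.
I4 contains reduce items [F → b .], [S → .] and shift items [F → . a F b], [F → . b], [F → . b S b], [S → . b b F], [S → b . b F] — shift-reduce conflict.
I6 contains reduce items [F → b .], [S → .] and shift items [F → . a F b], [F → . b], [F → . b S b], [S → . b b F], [S → b . b F] — shift-reduce conflict.
I7 contains reduce item [S → b b F .] and shift items [F → F . b], [F → . a F b], [F → . b], [F → . b S b] — shift-reduce conflict.
I9 contains reduce items [F → F b .], [F → b .], [S → .] and shift items [F → . a F b], [F → . b], [F → . b S b], [S → . b b F] — shift-reduce conflict.
I10 contains reduce item [S → F F F .] and shift item [F → F . b] — shift-reduce conflict.
I14 contains reduce items [F → b .], [S → .] and shift items [F → . a F b], [F → . b], [F → . b S b], [S → . b b F] — shift-reduce conflict.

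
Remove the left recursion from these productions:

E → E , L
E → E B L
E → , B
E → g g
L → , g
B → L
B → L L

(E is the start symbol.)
E → , B E'
E → g g E'
E' → , L E'
E' → B L E'
E' → ε
L → , g
B → L
B → L L

E is directly left-recursive. The standard transformation for
  A → A α₁ | ... | A α_m | β₁ | ... | β_n
is
  A  → β₁ A' | ... | β_n A'
  A' → α₁ A' | ... | α_m A' | ε

E → , B becomes E → , B E'
E → g g becomes E → g g E'
E → E , L becomes E' → , L E'
E → E B L becomes E' → B L E'
Add E' → ε

Productions for other non-terminals are unchanged:
  L → , g
  B → L
  B → L L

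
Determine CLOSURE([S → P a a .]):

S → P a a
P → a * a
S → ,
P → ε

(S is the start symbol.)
Start with: [S → P a a .]
The dot is at the end, so nothing is added.

CLOSURE = { [S → P a a .] }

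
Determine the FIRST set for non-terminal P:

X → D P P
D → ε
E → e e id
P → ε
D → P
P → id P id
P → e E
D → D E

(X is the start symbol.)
{ 'e', 'id', ε }

To compute FIRST(P), examine every production with P on the left-hand side, reading each right-hand side left to right until a non-nullable symbol is reached.

From P → ε:
  - ε-production, so ε ∈ FIRST(P)
From P → id P id:
  - id is a terminal: add 'id' and stop
From P → e E:
  - e is a terminal: add 'e' and stop

Collecting: FIRST(P) = { 'e', 'id', ε }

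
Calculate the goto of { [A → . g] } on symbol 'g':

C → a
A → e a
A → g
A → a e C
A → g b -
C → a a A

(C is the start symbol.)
{ [A → g .] }

GOTO(I, 'g') = CLOSURE({ [A → αX.β] : [A → α.Xβ] ∈ I, X = 'g' })

Items with dot before 'g', with the dot advanced:
  [A → . g] → [A → g .]
Closure adds nothing (no advanced item has the dot before a non-terminal).

GOTO = { [A → g .] }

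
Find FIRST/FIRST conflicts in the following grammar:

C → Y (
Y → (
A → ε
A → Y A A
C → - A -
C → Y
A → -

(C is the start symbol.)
A FIRST/FIRST conflict occurs when two productions N → α and N → β for the same non-terminal have FIRST(α) ∩ FIRST(β) ≠ ∅ (with ε ∈ FIRST of a nullable right-hand side, so two nullable alternatives also conflict).

FIRST sets of the non-terminals at (or reachable through a nullable prefix from) the front of some alternative:
  FIRST(Y) = { '(' }

Productions for C:
  C → Y (: FIRST = { '(' }
  C → - A -: FIRST = { '-' }
  C → Y: FIRST = { '(' }
Productions for A:
  A → ε: FIRST = { ε }
  A → Y A A: FIRST = { '(' }
  A → -: FIRST = { '-' }
Y has only one production, so no FIRST/FIRST conflict is possible there.

Conflict for C: C → Y ( and C → Y
  Overlap: { '(' }

Answer: Yes. C → Y '(' / C → Y on { '(' }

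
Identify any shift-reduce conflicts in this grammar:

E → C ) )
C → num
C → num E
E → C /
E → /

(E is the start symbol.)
Yes — I4: [C → num .] vs [C → . num]

A shift-reduce conflict occurs when an LR(0) state has both:
  - a complete (reduce) item [A → α .] (dot at the end), and
  - a shift item [B → β . c γ] (dot before a terminal).

Augment with E' → E and build the canonical LR(0) collection (I0 = CLOSURE({[E' → . E]}), then GOTO on every symbol after a dot until no new states appear). It has 9 states:
  I0: { [C → . num E], [C → . num], [E → . /], [E → . C ) )], [E → . C /], [E' → . E] }  — shift
  I1: { [E → / .] }  — reduce
  I2: { [E → C . ) )], [E → C . /] }  — shift
  I3: { [E' → E .] }  — accept
  I4: { [C → . num E], [C → . num], [C → num . E], [C → num .], [E → . /], [E → . C ) )], [E → . C /] }  — shift, reduce
  I5: { [C → num E .] }  — reduce
  I6: { [E → C ) . )] }  — shift
  I7: { [E → C / .] }  — reduce
  I8: { [E → C ) ) .] }  — reduce

I4 contains reduce item [C → num .] and shift items [C → . num], [C → . num E], [E → . /] — shift-reduce conflict.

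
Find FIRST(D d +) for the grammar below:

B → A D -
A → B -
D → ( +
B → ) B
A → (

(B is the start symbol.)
FIRST sets of the non-terminals involved (from the grammar, by fixed-point iteration):
  FIRST(D) = { '(' }

To compute FIRST(D d +), process the symbols left to right:
Symbol D is a non-terminal. Add FIRST(D) \ {ε} = { '(' }
D is not nullable (ε ∉ FIRST(D)), so stop here.
FIRST(D d +) = { '(' }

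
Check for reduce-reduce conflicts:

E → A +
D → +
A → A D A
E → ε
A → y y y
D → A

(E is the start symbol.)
A reduce-reduce conflict occurs when an LR(0) state has two complete items [A → α .] and [B → β .] — both call for a reduction, and with no lookahead the parser cannot choose between them.

Augment with E' → E and build the canonical LR(0) collection (I0 = CLOSURE({[E' → . E]}), then GOTO on every symbol after a dot until no new states appear). It has 11 states:
  I0: { [A → . A D A], [A → . y y y], [E → . A +], [E → .], [E' → . E] }  — shift, reduce
  I1: { [A → . A D A], [A → . y y y], [A → A . D A], [D → . +], [D → . A], [E → A . +] }  — shift
  I2: { [E' → E .] }  — accept
  I3: { [A → y . y y] }  — shift
  I4: { [A → y y . y] }  — shift
  I5: { [A → y y y .] }  — reduce
  I6: { [D → + .], [E → A + .] }  — 2 reduces
  I7: { [A → . A D A], [A → . y y y], [A → A . D A], [D → . +], [D → . A], [D → A .] }  — shift, reduce
  I8: { [A → . A D A], [A → . y y y], [A → A D . A] }  — shift
  I9: { [A → . A D A], [A → . y y y], [A → A . D A], [A → A D A .], [D → . +], [D → . A] }  — shift, reduce
  I10: { [D → + .] }  — reduce

I6 contains complete items [D → + .], [E → A + .] — reduce-reduce conflict.

Answer: Yes — I6: [D → + .] vs [E → A + .]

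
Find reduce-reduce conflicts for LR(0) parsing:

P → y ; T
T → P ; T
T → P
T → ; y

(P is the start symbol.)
No reduce-reduce conflicts

Augment with P' → P and build the canonical LR(0) collection (I0 = CLOSURE({[P' → . P]}), then GOTO on every symbol after a dot until no new states appear). It has 10 states:
  I0: { [P → . y ; T], [P' → . P] }  — shift
  I1: { [P' → P .] }  — accept
  I2: { [P → y . ; T] }  — shift
  I3: { [P → . y ; T], [P → y ; . T], [T → . ; y], [T → . P ; T], [T → . P] }  — shift
  I4: { [T → ; . y] }  — shift
  I5: { [T → P . ; T], [T → P .] }  — shift, reduce
  I6: { [P → y ; T .] }  — reduce
  I7: { [P → . y ; T], [T → . ; y], [T → . P ; T], [T → . P], [T → P ; . T] }  — shift
  I8: { [T → P ; T .] }  — reduce
  I9: { [T → ; y .] }  — reduce

No state contains more than one complete item.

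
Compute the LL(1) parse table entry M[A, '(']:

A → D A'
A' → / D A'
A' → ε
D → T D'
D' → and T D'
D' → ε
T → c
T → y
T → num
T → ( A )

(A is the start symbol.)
A → D A'

To find M[A, '('], we find productions for A where '(' is in the predict set (PREDICT(N → α) = (FIRST(α) \ {ε}) ∪ (FOLLOW(N) if α ⇒* ε)).

Relevant sets:
  FIRST(D) = { '(', 'c', 'num', 'y' }

A → D A': PREDICT = { '(', 'c', 'num', 'y' }
  '(' is in predict set, so this production goes in M[A, '(']

M[A, '('] = A → D A'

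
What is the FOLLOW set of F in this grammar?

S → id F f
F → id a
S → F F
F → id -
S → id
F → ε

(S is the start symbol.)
{ $, 'f', 'id' }

To compute FOLLOW(F), find every occurrence of F on a right-hand side N → α F β: add FIRST(β) \ {ε}, and if β is empty or nullable also add FOLLOW(N). Iterate to a fixed point.

In S → id F f: F is followed by f, add FIRST(f) \ {ε} = { 'f' }
In S → F F: F is followed by F, add FIRST(F) \ {ε} = { 'id' }
  F is nullable, so also add FOLLOW(S)
In S → F F: F is at the end, add FOLLOW(S)

The FOLLOW sets referred to above (computed the same way, to a fixed point):
  FOLLOW(S) = { $ }

Taking the union: FOLLOW(F) = { $, 'f', 'id' }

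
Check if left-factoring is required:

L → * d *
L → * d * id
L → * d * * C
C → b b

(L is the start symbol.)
Yes, L has productions with common prefix '* d *'

Left-factoring is needed when two productions for the same non-terminal
share a common prefix on the right-hand side.

Productions for L:
  L → * d *
  L → * d * id
  L → * d * * C

Found common prefix '* d *' in productions for L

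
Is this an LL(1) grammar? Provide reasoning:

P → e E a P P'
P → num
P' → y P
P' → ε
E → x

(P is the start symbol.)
A grammar is LL(1) if for each non-terminal N with multiple productions, the predict sets of those productions are pairwise disjoint, where PREDICT(N → α) = (FIRST(α) \ {ε}) ∪ (FOLLOW(N) if α ⇒* ε).

Relevant sets:
  FOLLOW(P') = { $, 'y' }

For P:
  PREDICT(P → e E a P P') = { 'e' }
  PREDICT(P → num) = { 'num' }
For P':
  PREDICT(P' → y P) = { 'y' }
  PREDICT(P' → ε) = { $, 'y' }
E has a single production, so nothing to check there.

Conflict found: Predict set conflict for P': { 'y' }
The grammar is NOT LL(1).

Answer: No. Predict set conflict for P': { 'y' }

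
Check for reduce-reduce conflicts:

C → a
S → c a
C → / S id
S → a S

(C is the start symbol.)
No reduce-reduce conflicts

A reduce-reduce conflict occurs when an LR(0) state has two complete items [A → α .] and [B → β .] — both call for a reduction, and with no lookahead the parser cannot choose between them.

Augment with C' → C and build the canonical LR(0) collection (I0 = CLOSURE({[C' → . C]}), then GOTO on every symbol after a dot until no new states appear). It has 10 states:
  I0: { [C → . / S id], [C → . a], [C' → . C] }  — shift
  I1: { [C → / . S id], [S → . a S], [S → . c a] }  — shift
  I2: { [C' → C .] }  — accept
  I3: { [C → a .] }  — reduce
  I4: { [C → / S . id] }  — shift
  I5: { [S → . a S], [S → . c a], [S → a . S] }  — shift
  I6: { [S → c . a] }  — shift
  I7: { [S → c a .] }  — reduce
  I8: { [S → a S .] }  — reduce
  I9: { [C → / S id .] }  — reduce

No state contains more than one complete item.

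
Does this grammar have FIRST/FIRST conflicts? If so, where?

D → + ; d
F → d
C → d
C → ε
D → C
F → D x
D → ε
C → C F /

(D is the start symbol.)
Yes. D → '+' ';' d / D → C on { '+' }; D → C / D → ε on { ε }; F → d / F → D x on { 'd' }; C → d / C → C F '/' on { 'd' }

A FIRST/FIRST conflict occurs when two productions N → α and N → β for the same non-terminal have FIRST(α) ∩ FIRST(β) ≠ ∅ (with ε ∈ FIRST of a nullable right-hand side, so two nullable alternatives also conflict).

FIRST sets of the non-terminals at (or reachable through a nullable prefix from) the front of some alternative:
  FIRST(C) = { '+', 'd', 'x', ε }
  FIRST(D) = { '+', 'd', 'x', ε }
  FIRST(F) = { '+', 'd', 'x' }

Productions for D:
  D → + ; d: FIRST = { '+' }
  D → C: FIRST = { '+', 'd', 'x', ε }
  D → ε: FIRST = { ε }
Productions for F:
  F → d: FIRST = { 'd' }
  F → D x: FIRST = { '+', 'd', 'x' }
Productions for C:
  C → d: FIRST = { 'd' }
  C → ε: FIRST = { ε }
  C → C F /: FIRST = { '+', 'd', 'x' }

Conflict for D: D → + ; d and D → C
  Overlap: { '+' }
Conflict for D: D → C and D → ε
  Overlap: { ε }
Conflict for F: F → d and F → D x
  Overlap: { 'd' }
Conflict for C: C → d and C → C F /
  Overlap: { 'd' }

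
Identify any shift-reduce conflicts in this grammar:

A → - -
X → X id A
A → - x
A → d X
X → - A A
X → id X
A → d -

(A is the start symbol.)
Yes — I4: [A → d - .] vs [A → . - -]; I5: [A → d X .] vs [X → X . id A]; I8: [X → id X .] vs [X → X . id A]

A shift-reduce conflict occurs when an LR(0) state has both:
  - a complete (reduce) item [A → α .] (dot at the end), and
  - a shift item [B → β . c γ] (dot before a terminal).

Augment with A' → A and build the canonical LR(0) collection (I0 = CLOSURE({[A' → . A]}), then GOTO on every symbol after a dot until no new states appear). It has 15 states:
  I0: { [A → . - -], [A → . - x], [A → . d -], [A → . d X], [A' → . A] }  — shift
  I1: { [A → - . -], [A → - . x] }  — shift
  I2: { [A' → A .] }  — accept
  I3: { [A → d . -], [A → d . X], [X → . - A A], [X → . X id A], [X → . id X] }  — shift
  I4: { [A → . - -], [A → . - x], [A → . d -], [A → . d X], [A → d - .], [X → - . A A] }  — shift, reduce
  I5: { [A → d X .], [X → X . id A] }  — shift, reduce
  I6: { [X → . - A A], [X → . X id A], [X → . id X], [X → id . X] }  — shift
  I7: { [A → . - -], [A → . - x], [A → . d -], [A → . d X], [X → - . A A] }  — shift
  I8: { [X → X . id A], [X → id X .] }  — shift, reduce
  I9: { [A → . - -], [A → . - x], [A → . d -], [A → . d X], [X → X id . A] }  — shift
  I10: { [X → X id A .] }  — reduce
  I11: { [A → . - -], [A → . - x], [A → . d -], [A → . d X], [X → - A . A] }  — shift
  I12: { [X → - A A .] }  — reduce
  I13: { [A → - - .] }  — reduce
  I14: { [A → - x .] }  — reduce

I4 contains reduce item [A → d - .] and shift items [A → . - -], [A → . - x], [A → . d -], [A → . d X] — shift-reduce conflict.
I5 contains reduce item [A → d X .] and shift item [X → X . id A] — shift-reduce conflict.
I8 contains reduce item [X → id X .] and shift item [X → X . id A] — shift-reduce conflict.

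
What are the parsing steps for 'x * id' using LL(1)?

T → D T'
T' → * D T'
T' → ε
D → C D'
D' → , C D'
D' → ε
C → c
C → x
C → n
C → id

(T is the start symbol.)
LL(1) parsing maintains a stack (initially the start symbol over $) and the input. At each step: if the stack top is a terminal, match it against the current input token; if it is a non-terminal N, replace it with the RHS of M[N, lookahead] (the unique production whose predict set contains the lookahead).

Stack is shown with the top on the left.

Stack       Input     Action
----------------------------
T $         x * id $  output T → D T'
D T' $      x * id $  output D → C D'
C D' T' $   x * id $  output C → x
x D' T' $   x * id $  match 'x'
D' T' $     * id $    output D' → ε
T' $        * id $    output T' → * D T'
* D T' $    * id $    match '*'
D T' $      id $      output D → C D'
C D' T' $   id $      output C → id
id D' T' $  id $      match 'id'
D' T' $     $         output D' → ε
T' $        $         output T' → ε
$           $         accept

The string is accepted.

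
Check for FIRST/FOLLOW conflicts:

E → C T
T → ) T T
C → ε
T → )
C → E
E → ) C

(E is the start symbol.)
Yes. C → E with FOLLOW(C) on { ')' }

A FIRST/FOLLOW conflict occurs when a non-terminal N has a nullable alternative N → β (β ⇒* ε) and another alternative N → α with FIRST(α) ∩ FOLLOW(N) ≠ ∅: on such a lookahead the parser cannot decide between expanding α and letting N vanish via β.

Nullable non-terminals: C.
FIRST sets used below: FIRST(E) = { ')' }

C: nullable alternative(s) C → ε; FOLLOW(C) = { $, ')' }
  C → ε: FIRST \ {ε} = { } — this is the only nullable alternative, skip
  C → E: FIRST \ {ε} = { ')' } — overlaps FOLLOW(C) on { ')' }: CONFLICT

E, T have no nullable alternative, so no FIRST/FOLLOW check is needed there.

So the grammar has 1 FIRST/FOLLOW conflict (marked CONFLICT above).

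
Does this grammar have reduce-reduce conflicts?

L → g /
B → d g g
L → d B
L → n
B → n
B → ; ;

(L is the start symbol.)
No reduce-reduce conflicts

A reduce-reduce conflict occurs when an LR(0) state has two complete items [A → α .] and [B → β .] — both call for a reduction, and with no lookahead the parser cannot choose between them.

Augment with L' → L and build the canonical LR(0) collection (I0 = CLOSURE({[L' → . L]}), then GOTO on every symbol after a dot until no new states appear). It has 13 states:
  I0: { [L → . d B], [L → . g /], [L → . n], [L' → . L] }  — shift
  I1: { [L' → L .] }  — accept
  I2: { [B → . ; ;], [B → . d g g], [B → . n], [L → d . B] }  — shift
  I3: { [L → g . /] }  — shift
  I4: { [L → n .] }  — reduce
  I5: { [L → g / .] }  — reduce
  I6: { [B → ; . ;] }  — shift
  I7: { [L → d B .] }  — reduce
  I8: { [B → d . g g] }  — shift
  I9: { [B → n .] }  — reduce
  I10: { [B → d g . g] }  — shift
  I11: { [B → d g g .] }  — reduce
  I12: { [B → ; ; .] }  — reduce

No state contains more than one complete item.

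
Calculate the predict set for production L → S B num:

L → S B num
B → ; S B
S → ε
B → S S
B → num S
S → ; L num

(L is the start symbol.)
PREDICT(L → S B num) = (FIRST(RHS) \ {ε}) ∪ (FOLLOW(L) if ε ∈ FIRST(RHS), i.e. RHS ⇒* ε)
FIRST(S) = { ';', ε }
FIRST(B) = { ';', 'num', ε }
FIRST(S B num) = { ';', 'num' }
ε ∉ FIRST(S B num), so FOLLOW(L) is not added.
PREDICT(L → S B num) = { ';', 'num' }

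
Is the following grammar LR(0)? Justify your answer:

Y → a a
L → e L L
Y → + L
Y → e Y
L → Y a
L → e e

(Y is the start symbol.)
Augment with Y' → Y and build the canonical LR(0) collection (I0 = CLOSURE({[Y' → . Y]}), then GOTO on every symbol after a dot until no new states appear). It has 15 states:
  I0: { [Y → . + L], [Y → . a a], [Y → . e Y], [Y' → . Y] }  — shift
  I1: { [L → . Y a], [L → . e L L], [L → . e e], [Y → + . L], [Y → . + L], [Y → . a a], [Y → . e Y] }  — shift
  I2: { [Y' → Y .] }  — accept
  I3: { [Y → a . a] }  — shift
  I4: { [Y → . + L], [Y → . a a], [Y → . e Y], [Y → e . Y] }  — shift
  I5: { [Y → e Y .] }  — reduce
  I6: { [Y → a a .] }  — reduce
  I7: { [Y → + L .] }  — reduce
  I8: { [L → Y . a] }  — shift
  I9: { [L → . Y a], [L → . e L L], [L → . e e], [L → e . L L], [L → e . e], [Y → . + L], [Y → . a a], [Y → . e Y], [Y → e . Y] }  — shift
  I10: { [L → . Y a], [L → . e L L], [L → . e e], [L → e L . L], [Y → . + L], [Y → . a a], [Y → . e Y] }  — shift
  I11: { [L → Y . a], [Y → e Y .] }  — shift, reduce
  I12: { [L → . Y a], [L → . e L L], [L → . e e], [L → e . L L], [L → e . e], [L → e e .], [Y → . + L], [Y → . a a], [Y → . e Y], [Y → e . Y] }  — shift, reduce
  I13: { [L → Y a .] }  — reduce
  I14: { [L → e L L .] }  — reduce

Conflict in state I11:
  Shift-reduce conflict between [Y → e Y .] and [L → Y . a]
So the grammar is NOT LR(0).

Answer: No. Shift-reduce conflict between [Y → e Y .] and [L → Y . a]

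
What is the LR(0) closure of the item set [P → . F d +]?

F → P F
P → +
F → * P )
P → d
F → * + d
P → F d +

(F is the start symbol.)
Start with: [P → . F d +]
  [P → . F d +] has the dot before F: add [F → . P F], [F → . * P )], [F → . * + d]
  [F → . P F] has the dot before P: add [P → . +], [P → . d]
No further items can be added.

CLOSURE = { [F → . * + d], [F → . * P )], [F → . P F], [P → . +], [P → . F d +], [P → . d] }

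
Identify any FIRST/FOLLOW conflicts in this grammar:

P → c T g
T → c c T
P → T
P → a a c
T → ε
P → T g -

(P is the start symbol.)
Nullable non-terminals: P, T.
FIRST sets used below: FIRST(T) = { 'c', ε }

P: nullable alternative(s) P → T; FOLLOW(P) = { $ }
  P → c T g: FIRST \ {ε} = { 'c' } — disjoint from FOLLOW(P)
  P → T: FIRST \ {ε} = { 'c' } — this is the only nullable alternative, skip
  P → a a c: FIRST \ {ε} = { 'a' } — disjoint from FOLLOW(P)
  P → T g -: FIRST \ {ε} = { 'c', 'g' } — disjoint from FOLLOW(P)

T: nullable alternative(s) T → ε; FOLLOW(T) = { $, 'g' }
  T → c c T: FIRST \ {ε} = { 'c' } — disjoint from FOLLOW(T)
  T → ε: FIRST \ {ε} = { } — this is the only nullable alternative, skip

No FIRST/FOLLOW conflicts found.

Answer: No FIRST/FOLLOW conflicts.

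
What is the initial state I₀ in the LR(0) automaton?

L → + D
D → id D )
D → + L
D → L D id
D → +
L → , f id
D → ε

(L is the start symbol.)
First, augment the grammar with L' → L
I₀ = CLOSURE({ [L' → . L] }):
  [L' → . L] has the dot before L: add [L → . + D], [L → . , f id]
No further items can be added.

I₀ = { [L → . + D], [L → . , f id], [L' → . L] }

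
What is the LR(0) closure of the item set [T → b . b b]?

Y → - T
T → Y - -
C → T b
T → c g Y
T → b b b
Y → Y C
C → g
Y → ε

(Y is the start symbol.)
To compute CLOSURE, for each item [A → α.Bβ] where B is a non-terminal, add [B → .γ] for all productions B → γ; repeat for the newly added items until nothing changes.

Start with: [T → b . b b]
The dot precedes the terminal b, so nothing is added.

CLOSURE = { [T → b . b b] }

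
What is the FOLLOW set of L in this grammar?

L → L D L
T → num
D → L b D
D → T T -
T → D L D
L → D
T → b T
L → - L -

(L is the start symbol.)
{ $, '-', 'b', 'num' }

To compute FOLLOW(L), find every occurrence of L on a right-hand side N → α L β: add FIRST(β) \ {ε}, and if β is empty or nullable also add FOLLOW(N). Iterate to a fixed point.

L is the start symbol, so $ ∈ FOLLOW(L).
In L → L D L: L is followed by D L, add FIRST(D L) \ {ε} = { '-', 'b', 'num' }
In L → L D L: L is at the end; this adds FOLLOW(L) to itself — nothing new
In D → L b D: L is followed by b D, add FIRST(b D) \ {ε} = { 'b' }
In T → D L D: L is followed by D, add FIRST(D) \ {ε} = { '-', 'b', 'num' }
In L → - L -: L is followed by '-', add FIRST('-') \ {ε} = { '-' }

Taking the union: FOLLOW(L) = { $, '-', 'b', 'num' }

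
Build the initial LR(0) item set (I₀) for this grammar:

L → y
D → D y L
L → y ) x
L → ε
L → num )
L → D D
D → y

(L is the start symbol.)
{ [D → . D y L], [D → . y], [L → . D D], [L → . num )], [L → . y ) x], [L → . y], [L → .], [L' → . L] }

First, augment the grammar with L' → L
I₀ = CLOSURE({ [L' → . L] }):
  [L' → . L] has the dot before L: add [L → . y], [L → . y ) x], [L → .], [L → . num )], [L → . D D]
  [L → . D D] has the dot before D: add [D → . D y L], [D → . y]
No further items can be added.

I₀ = { [D → . D y L], [D → . y], [L → . D D], [L → . num )], [L → . y ) x], [L → . y], [L → .], [L' → . L] }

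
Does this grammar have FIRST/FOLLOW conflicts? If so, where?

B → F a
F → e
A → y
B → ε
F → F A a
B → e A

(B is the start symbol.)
Nullable non-terminals: B.
FIRST sets used below: FIRST(F) = { 'e' }

B: nullable alternative(s) B → ε; FOLLOW(B) = { $ }
  B → F a: FIRST \ {ε} = { 'e' } — disjoint from FOLLOW(B)
  B → ε: FIRST \ {ε} = { } — this is the only nullable alternative, skip
  B → e A: FIRST \ {ε} = { 'e' } — disjoint from FOLLOW(B)

A, F have no nullable alternative, so no FIRST/FOLLOW check is needed there.

No FIRST/FOLLOW conflicts found.

Answer: No FIRST/FOLLOW conflicts.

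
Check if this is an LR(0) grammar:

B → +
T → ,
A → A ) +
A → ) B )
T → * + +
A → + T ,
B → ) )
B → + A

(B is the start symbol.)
No. Shift-reduce conflict between [B → + .] and [A → . ) B )]

A grammar is LR(0) if no state in the canonical LR(0) collection has:
  - both a shift item (dot before a terminal) and a complete item (shift-reduce conflict), or
  - two or more complete items (reduce-reduce conflict; the accept item [B' → B .] counts as a complete item here).

Augment with B' → B and build the canonical LR(0) collection (I0 = CLOSURE({[B' → . B]}), then GOTO on every symbol after a dot until no new states appear). It has 18 states:
  I0: { [B → . ) )], [B → . + A], [B → . +], [B' → . B] }  — shift
  I1: { [B → ) . )] }  — shift
  I2: { [A → . ) B )], [A → . + T ,], [A → . A ) +], [B → + . A], [B → + .] }  — shift, reduce
  I3: { [B' → B .] }  — accept
  I4: { [A → ) . B )], [B → . ) )], [B → . + A], [B → . +] }  — shift
  I5: { [A → + . T ,], [T → . * + +], [T → . ,] }  — shift
  I6: { [A → A . ) +], [B → + A .] }  — shift, reduce
  I7: { [A → A ) . +] }  — shift
  I8: { [A → A ) + .] }  — reduce
  I9: { [T → * . + +] }  — shift
  I10: { [T → , .] }  — reduce
  I11: { [A → + T . ,] }  — shift
  I12: { [A → + T , .] }  — reduce
  I13: { [T → * + . +] }  — shift
  I14: { [T → * + + .] }  — reduce
  I15: { [A → ) B . )] }  — shift
  I16: { [A → ) B ) .] }  — reduce
  I17: { [B → ) ) .] }  — reduce

Conflict in state I2:
  Shift-reduce conflict between [B → + .] and [A → . ) B )]
So the grammar is NOT LR(0).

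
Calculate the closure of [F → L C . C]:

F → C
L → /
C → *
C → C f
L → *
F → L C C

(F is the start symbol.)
Start with: [F → L C . C]
  [F → L C . C] has the dot before C: add [C → . *], [C → . C f]
No further items can be added.

CLOSURE = { [C → . *], [C → . C f], [F → L C . C] }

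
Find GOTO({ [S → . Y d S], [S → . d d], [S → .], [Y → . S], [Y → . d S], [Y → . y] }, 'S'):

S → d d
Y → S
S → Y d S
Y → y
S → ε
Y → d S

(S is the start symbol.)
GOTO(I, 'S') = CLOSURE({ [A → αX.β] : [A → α.Xβ] ∈ I, X = 'S' })

Items with dot before 'S', with the dot advanced:
  [Y → . S] → [Y → S .]
Closure adds nothing (no advanced item has the dot before a non-terminal).

GOTO = { [Y → S .] }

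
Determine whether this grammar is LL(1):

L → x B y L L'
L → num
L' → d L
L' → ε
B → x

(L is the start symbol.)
No. Predict set conflict for L': { 'd' }

A grammar is LL(1) if for each non-terminal N with multiple productions, the predict sets of those productions are pairwise disjoint, where PREDICT(N → α) = (FIRST(α) \ {ε}) ∪ (FOLLOW(N) if α ⇒* ε).

Relevant sets:
  FOLLOW(L') = { $, 'd' }

For L:
  PREDICT(L → x B y L L') = { 'x' }
  PREDICT(L → num) = { 'num' }
For L':
  PREDICT(L' → d L) = { 'd' }
  PREDICT(L' → ε) = { $, 'd' }
B has a single production, so nothing to check there.

Conflict found: Predict set conflict for L': { 'd' }
The grammar is NOT LL(1).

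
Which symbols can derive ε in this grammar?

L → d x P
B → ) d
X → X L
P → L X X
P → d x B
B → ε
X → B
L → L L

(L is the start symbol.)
ε-productions: B → ε
So B is immediately nullable.
X → B: every symbol on the right is nullable, so X is nullable too.
No further non-terminal can be added: every production for the remaining non-terminals contains a terminal or a non-nullable non-terminal.
Nullable = { 'B', 'X' }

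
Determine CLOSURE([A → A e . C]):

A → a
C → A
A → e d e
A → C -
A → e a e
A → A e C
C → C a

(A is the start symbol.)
{ [A → . A e C], [A → . C -], [A → . a], [A → . e a e], [A → . e d e], [A → A e . C], [C → . A], [C → . C a] }

Start with: [A → A e . C]
  [A → A e . C] has the dot before C: add [C → . A], [C → . C a]
  [C → . A] has the dot before A: add [A → . a], [A → . e d e], [A → . C -], [A → . e a e], [A → . A e C]
No further items can be added.

CLOSURE = { [A → . A e C], [A → . C -], [A → . a], [A → . e a e], [A → . e d e], [A → A e . C], [C → . A], [C → . C a] }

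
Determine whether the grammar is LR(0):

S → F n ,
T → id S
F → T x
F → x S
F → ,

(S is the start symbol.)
A grammar is LR(0) if no state in the canonical LR(0) collection has:
  - both a shift item (dot before a terminal) and a complete item (shift-reduce conflict), or
  - two or more complete items (reduce-reduce conflict; the accept item [S' → S .] counts as a complete item here).

Augment with S' → S and build the canonical LR(0) collection (I0 = CLOSURE({[S' → . S]}), then GOTO on every symbol after a dot until no new states appear). It has 12 states:
  I0: { [F → . ,], [F → . T x], [F → . x S], [S → . F n ,], [S' → . S], [T → . id S] }  — shift
  I1: { [F → , .] }  — reduce
  I2: { [S → F . n ,] }  — shift
  I3: { [S' → S .] }  — accept
  I4: { [F → T . x] }  — shift
  I5: { [F → . ,], [F → . T x], [F → . x S], [S → . F n ,], [T → . id S], [T → id . S] }  — shift
  I6: { [F → . ,], [F → . T x], [F → . x S], [F → x . S], [S → . F n ,], [T → . id S] }  — shift
  I7: { [F → x S .] }  — reduce
  I8: { [T → id S .] }  — reduce
  I9: { [F → T x .] }  — reduce
  I10: { [S → F n . ,] }  — shift
  I11: { [S → F n , .] }  — reduce

Every state is either a pure shift/goto state or contains exactly one complete item and nothing to shift — no conflicts. The grammar is LR(0).

Answer: Yes, the grammar is LR(0)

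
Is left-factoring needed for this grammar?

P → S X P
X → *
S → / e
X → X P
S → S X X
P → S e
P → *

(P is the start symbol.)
Yes, P has productions with common prefix 'S'

Left-factoring is needed when two productions for the same non-terminal
share a common prefix on the right-hand side.

Productions for P:
  P → S X P
  P → S e
  P → *
Productions for X:
  X → *
  X → X P
Productions for S:
  S → / e
  S → S X X

Found common prefix 'S' in productions for P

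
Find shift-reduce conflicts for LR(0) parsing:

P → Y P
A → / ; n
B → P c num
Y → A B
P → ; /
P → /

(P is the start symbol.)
A shift-reduce conflict occurs when an LR(0) state has both:
  - a complete (reduce) item [A → α .] (dot at the end), and
  - a shift item [B → β . c γ] (dot before a terminal).

Augment with P' → P and build the canonical LR(0) collection (I0 = CLOSURE({[P' → . P]}), then GOTO on every symbol after a dot until no new states appear). It has 14 states:
  I0: { [A → . / ; n], [P → . /], [P → . ; /], [P → . Y P], [P' → . P], [Y → . A B] }  — shift
  I1: { [A → / . ; n], [P → / .] }  — shift, reduce
  I2: { [P → ; . /] }  — shift
  I3: { [A → . / ; n], [B → . P c num], [P → . /], [P → . ; /], [P → . Y P], [Y → . A B], [Y → A . B] }  — shift
  I4: { [P' → P .] }  — accept
  I5: { [A → . / ; n], [P → . /], [P → . ; /], [P → . Y P], [P → Y . P], [Y → . A B] }  — shift
  I6: { [P → Y P .] }  — reduce
  I7: { [Y → A B .] }  — reduce
  I8: { [B → P . c num] }  — shift
  I9: { [B → P c . num] }  — shift
  I10: { [B → P c num .] }  — reduce
  I11: { [P → ; / .] }  — reduce
  I12: { [A → / ; . n] }  — shift
  I13: { [A → / ; n .] }  — reduce

I1 contains reduce item [P → / .] and shift item [A → / . ; n] — shift-reduce conflict.

Answer: Yes — I1: [P → / .] vs [A → / . ; n]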